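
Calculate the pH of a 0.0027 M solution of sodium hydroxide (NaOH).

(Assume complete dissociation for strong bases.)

[OH⁻] = 0.0027 M for strong base. pOH = -log[OH⁻] = 2.57, pH = 14 - pOH

pH = 11.43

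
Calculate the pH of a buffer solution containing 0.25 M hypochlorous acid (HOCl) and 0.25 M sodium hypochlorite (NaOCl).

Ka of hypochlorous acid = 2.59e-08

pKa = -log(2.59e-08) = 7.59. pH = pKa + log([A⁻]/[HA]) = 7.59 + log(0.25/0.25)

pH = 7.59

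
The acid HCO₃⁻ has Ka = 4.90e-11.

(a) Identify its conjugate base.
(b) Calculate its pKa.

(a) The conjugate base is formed by removing one H⁺ from HCO₃⁻, giving CO₃²⁻. (b) pKa = -log(Ka) = -log(4.90e-11) = 10.31.

Conjugate base: CO₃²⁻; pK_a = 10.31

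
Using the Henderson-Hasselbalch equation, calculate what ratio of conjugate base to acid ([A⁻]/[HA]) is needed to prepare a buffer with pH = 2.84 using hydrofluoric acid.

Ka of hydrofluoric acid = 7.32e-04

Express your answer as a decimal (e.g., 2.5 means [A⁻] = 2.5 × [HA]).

pKa = -log(7.32e-04) = 3.1355. pH = pKa + log([A⁻]/[HA]), so log([A⁻]/[HA]) = pH − pKa = 2.84 − 3.1355 = -0.2955. [A⁻]/[HA] = 10^(-0.2955) = 0.506

[A⁻]/[HA] = 0.506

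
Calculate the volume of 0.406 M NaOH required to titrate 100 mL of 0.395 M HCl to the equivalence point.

At equivalence: moles acid = moles base. moles HCl = 0.395 × 100/1000 = 0.0395 mol. V_base = moles / 0.406 × 1000 = 97.3 mL.

V_{base} = 97.3 mL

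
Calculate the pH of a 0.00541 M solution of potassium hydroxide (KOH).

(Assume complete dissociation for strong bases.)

[OH⁻] = 0.00541 M for strong base. pOH = -log[OH⁻] = 2.27, pH = 14 - pOH

pH = 11.73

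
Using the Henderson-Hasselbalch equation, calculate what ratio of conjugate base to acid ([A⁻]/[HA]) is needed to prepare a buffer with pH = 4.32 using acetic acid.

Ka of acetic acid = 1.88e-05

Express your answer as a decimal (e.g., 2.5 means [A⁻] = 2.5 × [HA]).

pKa = -log(1.88e-05) = 4.7258. pH = pKa + log([A⁻]/[HA]), so log([A⁻]/[HA]) = pH − pKa = 4.32 − 4.7258 = -0.4058. [A⁻]/[HA] = 10^(-0.4058) = 0.393

[A⁻]/[HA] = 0.393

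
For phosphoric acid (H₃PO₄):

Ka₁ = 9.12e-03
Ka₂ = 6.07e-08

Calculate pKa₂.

pKa₂ = -log(Ka₂) = -log(6.07e-08) = 7.22.

pK_{a2} = 7.22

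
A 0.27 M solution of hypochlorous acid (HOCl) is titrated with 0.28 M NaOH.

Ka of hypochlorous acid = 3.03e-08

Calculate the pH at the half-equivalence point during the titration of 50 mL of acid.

At half-equivalence [HA] = [A⁻], so Henderson-Hasselbalch gives pH = pKa = -log(3.03e-08) = 7.52.

pH = pKa = 7.52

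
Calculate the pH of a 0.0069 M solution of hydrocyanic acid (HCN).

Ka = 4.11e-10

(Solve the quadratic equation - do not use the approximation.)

x² + Ka×x - Ka×C = 0. Using quadratic formula: [H⁺] = 1.6838e-06

pH = 5.77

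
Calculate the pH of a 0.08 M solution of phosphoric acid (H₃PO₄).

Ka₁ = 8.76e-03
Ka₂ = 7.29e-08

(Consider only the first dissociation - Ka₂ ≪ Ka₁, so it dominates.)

First dissociation dominates. From Ka₁ = [H⁺][HA⁻]/[H₂A], x² + Ka₁·x − Ka₁·C = 0 with C = 0.08 M and Ka₁ = 8.76e-03. Solving: [H⁺] = (−Ka₁ + √(Ka₁² + 4·Ka₁·C)) / 2 = 2.2453e-02 M. pH = -log(2.2453e-02) = 1.65.

pH = 1.65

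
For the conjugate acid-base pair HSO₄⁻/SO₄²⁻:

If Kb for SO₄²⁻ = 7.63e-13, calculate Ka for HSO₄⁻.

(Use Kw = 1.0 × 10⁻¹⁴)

For a conjugate pair Ka × Kb = Kw, so Ka = Kw/Kb = 1.0 × 10⁻¹⁴ / 7.63e-13 = 1.31e-02.

K_a = 1.31e-02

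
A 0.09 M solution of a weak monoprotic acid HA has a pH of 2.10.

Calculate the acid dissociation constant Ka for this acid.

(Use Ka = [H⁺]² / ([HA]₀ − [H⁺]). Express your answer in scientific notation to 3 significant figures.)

[H⁺] = 10^(−pH) = 10^(−2.10) = 7.943e-03 M. For HA ⇌ H⁺ + A⁻, Ka = [H⁺][A⁻]/[HA] = [H⁺]² / ([HA]₀ − [H⁺]) = (7.943e-03)² / (0.09 − 7.943e-03) = 7.69e-04.

K_a = 7.69e-04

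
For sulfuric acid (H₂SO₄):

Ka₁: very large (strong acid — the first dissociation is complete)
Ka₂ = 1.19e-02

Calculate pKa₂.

pKa₂ = -log(Ka₂) = -log(1.19e-02) = 1.92.

pK_{a2} = 1.92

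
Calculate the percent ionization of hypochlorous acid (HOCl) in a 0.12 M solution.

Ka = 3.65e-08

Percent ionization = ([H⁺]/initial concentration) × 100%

Using Ka equilibrium: x² + Ka×x - Ka×C = 0. Solving: [H⁺] = 6.6163e-05. Percent = (6.6163e-05/0.12) × 100

Percent ionization = 0.0551%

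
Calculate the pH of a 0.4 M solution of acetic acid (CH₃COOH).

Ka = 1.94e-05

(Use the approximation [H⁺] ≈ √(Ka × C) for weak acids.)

[H⁺] = √(Ka × C) = √(1.94e-05 × 0.4) = 2.7857e-03. pH = -log(2.7857e-03)

pH = 2.56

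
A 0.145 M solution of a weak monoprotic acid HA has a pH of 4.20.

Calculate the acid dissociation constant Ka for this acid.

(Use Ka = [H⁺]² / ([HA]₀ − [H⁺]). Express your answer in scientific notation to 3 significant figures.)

[H⁺] = 10^(−pH) = 10^(−4.20) = 6.310e-05 M. For HA ⇌ H⁺ + A⁻, Ka = [H⁺][A⁻]/[HA] = [H⁺]² / ([HA]₀ − [H⁺]) = (6.310e-05)² / (0.145 − 6.310e-05) = 2.75e-08.

K_a = 2.75e-08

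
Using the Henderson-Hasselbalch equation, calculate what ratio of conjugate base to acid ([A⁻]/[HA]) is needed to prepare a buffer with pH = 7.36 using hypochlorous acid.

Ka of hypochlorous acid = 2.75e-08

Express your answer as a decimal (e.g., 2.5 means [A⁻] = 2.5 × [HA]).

pKa = -log(2.75e-08) = 7.5607. pH = pKa + log([A⁻]/[HA]), so log([A⁻]/[HA]) = pH − pKa = 7.36 − 7.5607 = -0.2007. [A⁻]/[HA] = 10^(-0.2007) = 0.630

[A⁻]/[HA] = 0.630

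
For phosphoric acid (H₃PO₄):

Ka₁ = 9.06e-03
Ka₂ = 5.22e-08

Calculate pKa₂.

pKa₂ = -log(Ka₂) = -log(5.22e-08) = 7.28.

pK_{a2} = 7.28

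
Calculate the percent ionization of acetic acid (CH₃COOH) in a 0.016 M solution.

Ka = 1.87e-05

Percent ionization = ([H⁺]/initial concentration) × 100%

Using Ka equilibrium: x² + Ka×x - Ka×C = 0. Solving: [H⁺] = 5.3772e-04. Percent = (5.3772e-04/0.016) × 100

Percent ionization = 3.36%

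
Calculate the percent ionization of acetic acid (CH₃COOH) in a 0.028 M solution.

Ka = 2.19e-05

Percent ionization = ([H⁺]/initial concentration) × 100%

Using Ka equilibrium: x² + Ka×x - Ka×C = 0. Solving: [H⁺] = 7.7220e-04. Percent = (7.7220e-04/0.028) × 100

Percent ionization = 2.76%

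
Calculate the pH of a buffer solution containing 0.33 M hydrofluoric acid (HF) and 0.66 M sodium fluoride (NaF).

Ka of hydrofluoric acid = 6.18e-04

pKa = -log(6.18e-04) = 3.21. pH = pKa + log([A⁻]/[HA]) = 3.21 + log(0.66/0.33)

pH = 3.51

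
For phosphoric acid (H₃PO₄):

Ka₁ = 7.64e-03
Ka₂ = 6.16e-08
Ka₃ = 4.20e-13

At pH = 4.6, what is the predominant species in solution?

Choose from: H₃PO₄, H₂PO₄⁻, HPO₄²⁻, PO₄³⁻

pKa₁ = 2.12, pKa₂ = 7.21, pKa₃ = 12.38. For a polyprotic acid the predominant species crosses at each pKa: below pKa_n the protonated form dominates, above it the deprotonated form does. At pH = 4.6, the predominant species is H₂PO₄⁻.

H₂PO₄⁻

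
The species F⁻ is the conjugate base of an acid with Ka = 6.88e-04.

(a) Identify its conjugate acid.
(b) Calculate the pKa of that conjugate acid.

(a) The conjugate acid is formed by adding one H⁺ to F⁻, giving HF. (b) pKa = -log(Ka) = -log(6.88e-04) = 3.16.

Conjugate acid: HF; pK_a = 3.16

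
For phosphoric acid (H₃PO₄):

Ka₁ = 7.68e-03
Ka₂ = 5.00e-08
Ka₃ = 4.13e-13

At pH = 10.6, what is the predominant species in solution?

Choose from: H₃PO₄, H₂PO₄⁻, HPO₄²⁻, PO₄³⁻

pKa₁ = 2.11, pKa₂ = 7.30, pKa₃ = 12.38. For a polyprotic acid the predominant species crosses at each pKa: below pKa_n the protonated form dominates, above it the deprotonated form does. At pH = 10.6, the predominant species is HPO₄²⁻.

HPO₄²⁻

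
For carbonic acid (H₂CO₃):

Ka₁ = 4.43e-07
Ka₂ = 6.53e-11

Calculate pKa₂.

pKa₂ = -log(Ka₂) = -log(6.53e-11) = 10.19.

pK_{a2} = 10.19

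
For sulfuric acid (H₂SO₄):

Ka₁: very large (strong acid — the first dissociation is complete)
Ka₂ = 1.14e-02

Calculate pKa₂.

pKa₂ = -log(Ka₂) = -log(1.14e-02) = 1.94.

pK_{a2} = 1.94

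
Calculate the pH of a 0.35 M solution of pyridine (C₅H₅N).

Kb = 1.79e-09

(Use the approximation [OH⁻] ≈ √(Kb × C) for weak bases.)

[OH⁻] = √(Kb × C) = √(1.79e-09 × 0.35) = 2.5030e-05. pOH = 4.60, pH = 14 - pOH

pH = 9.40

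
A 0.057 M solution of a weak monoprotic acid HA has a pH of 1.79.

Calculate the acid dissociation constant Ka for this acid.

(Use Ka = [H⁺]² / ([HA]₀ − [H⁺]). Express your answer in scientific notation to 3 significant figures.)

[H⁺] = 10^(−pH) = 10^(−1.79) = 1.622e-02 M. For HA ⇌ H⁺ + A⁻, Ka = [H⁺][A⁻]/[HA] = [H⁺]² / ([HA]₀ − [H⁺]) = (1.622e-02)² / (0.057 − 1.622e-02) = 6.45e-03.

K_a = 6.45e-03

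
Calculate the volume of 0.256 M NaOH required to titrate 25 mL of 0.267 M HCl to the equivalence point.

At equivalence: moles acid = moles base. moles HCl = 0.267 × 25/1000 = 0.006675 mol. V_base = moles / 0.256 × 1000 = 26.1 mL.

V_{base} = 26.1 mL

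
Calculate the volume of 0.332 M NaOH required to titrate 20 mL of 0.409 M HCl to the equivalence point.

At equivalence: moles acid = moles base. moles HCl = 0.409 × 20/1000 = 0.00818 mol. V_base = moles / 0.332 × 1000 = 24.6 mL.

V_{base} = 24.6 mL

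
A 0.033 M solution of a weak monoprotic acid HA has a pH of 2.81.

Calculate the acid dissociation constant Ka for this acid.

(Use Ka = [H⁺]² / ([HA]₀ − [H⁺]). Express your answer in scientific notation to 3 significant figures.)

[H⁺] = 10^(−pH) = 10^(−2.81) = 1.549e-03 M. For HA ⇌ H⁺ + A⁻, Ka = [H⁺][A⁻]/[HA] = [H⁺]² / ([HA]₀ − [H⁺]) = (1.549e-03)² / (0.033 − 1.549e-03) = 7.63e-05.

K_a = 7.63e-05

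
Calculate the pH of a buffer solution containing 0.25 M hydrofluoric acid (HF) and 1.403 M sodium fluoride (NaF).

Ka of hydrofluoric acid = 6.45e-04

pKa = -log(6.45e-04) = 3.19. pH = pKa + log([A⁻]/[HA]) = 3.19 + log(1.403/0.25)

pH = 3.94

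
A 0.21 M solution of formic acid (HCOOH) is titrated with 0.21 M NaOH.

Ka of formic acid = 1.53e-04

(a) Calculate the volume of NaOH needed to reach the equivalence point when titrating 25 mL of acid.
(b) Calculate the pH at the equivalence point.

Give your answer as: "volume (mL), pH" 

moles acid = 0.21 × 25/1000 = 0.00525 mol; V_base = moles/0.21 × 1000 = 25.0 mL. At equivalence only the conjugate base is present: [A⁻] = 0.00525/0.050 = 1.0500e-01 M. Kb = Kw/Ka = 6.54e-11; [OH⁻] = √(Kb × [A⁻]) = 2.6197e-06; pOH = 5.58; pH = 14 - pOH = 8.42.

V = 25.0 mL, pH = 8.42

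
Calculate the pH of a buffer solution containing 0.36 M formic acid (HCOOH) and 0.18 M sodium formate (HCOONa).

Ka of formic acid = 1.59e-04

pKa = -log(1.59e-04) = 3.80. pH = pKa + log([A⁻]/[HA]) = 3.80 + log(0.18/0.36)

pH = 3.50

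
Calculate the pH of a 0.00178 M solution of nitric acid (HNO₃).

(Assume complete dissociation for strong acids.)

[H⁺] = 0.00178 M for strong acid. pH = -log[H⁺] = -log(0.00178)

pH = 2.75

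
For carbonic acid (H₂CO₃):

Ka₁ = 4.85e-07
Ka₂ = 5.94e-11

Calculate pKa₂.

pKa₂ = -log(Ka₂) = -log(5.94e-11) = 10.23.

pK_{a2} = 10.23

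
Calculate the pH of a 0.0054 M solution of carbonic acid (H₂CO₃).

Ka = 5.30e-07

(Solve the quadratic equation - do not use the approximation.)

x² + Ka×x - Ka×C = 0. Using quadratic formula: [H⁺] = 5.3233e-05

pH = 4.27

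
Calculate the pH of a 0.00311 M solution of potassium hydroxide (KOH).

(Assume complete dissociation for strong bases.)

[OH⁻] = 0.00311 M for strong base. pOH = -log[OH⁻] = 2.51, pH = 14 - pOH

pH = 11.49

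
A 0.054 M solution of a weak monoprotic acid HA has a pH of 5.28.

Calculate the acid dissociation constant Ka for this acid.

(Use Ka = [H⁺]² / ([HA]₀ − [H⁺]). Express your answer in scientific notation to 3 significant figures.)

[H⁺] = 10^(−pH) = 10^(−5.28) = 5.248e-06 M. For HA ⇌ H⁺ + A⁻, Ka = [H⁺][A⁻]/[HA] = [H⁺]² / ([HA]₀ − [H⁺]) = (5.248e-06)² / (0.054 − 5.248e-06) = 5.10e-10.

K_a = 5.10e-10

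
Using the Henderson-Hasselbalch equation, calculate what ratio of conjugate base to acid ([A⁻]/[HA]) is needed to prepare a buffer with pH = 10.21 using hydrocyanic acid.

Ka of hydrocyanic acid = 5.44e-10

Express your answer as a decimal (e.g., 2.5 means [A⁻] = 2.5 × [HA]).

pKa = -log(5.44e-10) = 9.2644. pH = pKa + log([A⁻]/[HA]), so log([A⁻]/[HA]) = pH − pKa = 10.21 − 9.2644 = 0.9456. [A⁻]/[HA] = 10^(0.9456) = 8.82

[A⁻]/[HA] = 8.82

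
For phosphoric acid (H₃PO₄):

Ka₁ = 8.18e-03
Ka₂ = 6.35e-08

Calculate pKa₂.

pKa₂ = -log(Ka₂) = -log(6.35e-08) = 7.20.

pK_{a2} = 7.20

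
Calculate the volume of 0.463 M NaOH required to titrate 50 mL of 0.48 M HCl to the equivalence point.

At equivalence: moles acid = moles base. moles HCl = 0.48 × 50/1000 = 0.024 mol. V_base = moles / 0.463 × 1000 = 51.8 mL.

V_{base} = 51.8 mL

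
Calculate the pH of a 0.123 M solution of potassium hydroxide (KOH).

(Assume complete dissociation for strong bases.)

[OH⁻] = 0.123 M for strong base. pOH = -log[OH⁻] = 0.91, pH = 14 - pOH

pH = 13.09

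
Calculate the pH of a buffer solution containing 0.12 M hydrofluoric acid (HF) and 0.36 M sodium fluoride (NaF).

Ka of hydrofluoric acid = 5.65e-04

pKa = -log(5.65e-04) = 3.25. pH = pKa + log([A⁻]/[HA]) = 3.25 + log(0.36/0.12)

pH = 3.73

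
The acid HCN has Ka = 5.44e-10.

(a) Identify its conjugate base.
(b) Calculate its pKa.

(a) The conjugate base is formed by removing one H⁺ from HCN, giving CN⁻. (b) pKa = -log(Ka) = -log(5.44e-10) = 9.26.

Conjugate base: CN⁻; pK_a = 9.26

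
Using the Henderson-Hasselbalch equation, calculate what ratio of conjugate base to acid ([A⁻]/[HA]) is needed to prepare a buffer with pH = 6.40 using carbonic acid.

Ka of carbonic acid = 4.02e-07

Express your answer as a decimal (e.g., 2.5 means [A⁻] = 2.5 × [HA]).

pKa = -log(4.02e-07) = 6.3958. pH = pKa + log([A⁻]/[HA]), so log([A⁻]/[HA]) = pH − pKa = 6.40 − 6.3958 = 0.0042. [A⁻]/[HA] = 10^(0.0042) = 1.01

[A⁻]/[HA] = 1.01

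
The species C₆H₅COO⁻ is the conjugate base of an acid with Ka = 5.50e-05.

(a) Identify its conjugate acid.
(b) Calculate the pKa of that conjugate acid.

(a) The conjugate acid is formed by adding one H⁺ to C₆H₅COO⁻, giving C₆H₅COOH. (b) pKa = -log(Ka) = -log(5.50e-05) = 4.26.

Conjugate acid: C₆H₅COOH; pK_a = 4.26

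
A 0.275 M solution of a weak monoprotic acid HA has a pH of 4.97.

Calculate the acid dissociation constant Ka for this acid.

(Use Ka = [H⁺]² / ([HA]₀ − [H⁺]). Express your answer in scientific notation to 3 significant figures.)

[H⁺] = 10^(−pH) = 10^(−4.97) = 1.072e-05 M. For HA ⇌ H⁺ + A⁻, Ka = [H⁺][A⁻]/[HA] = [H⁺]² / ([HA]₀ − [H⁺]) = (1.072e-05)² / (0.275 − 1.072e-05) = 4.18e-10.

K_a = 4.18e-10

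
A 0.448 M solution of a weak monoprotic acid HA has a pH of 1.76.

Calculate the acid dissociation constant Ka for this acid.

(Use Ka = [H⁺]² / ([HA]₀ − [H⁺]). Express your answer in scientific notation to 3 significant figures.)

[H⁺] = 10^(−pH) = 10^(−1.76) = 1.738e-02 M. For HA ⇌ H⁺ + A⁻, Ka = [H⁺][A⁻]/[HA] = [H⁺]² / ([HA]₀ − [H⁺]) = (1.738e-02)² / (0.448 − 1.738e-02) = 7.01e-04.

K_a = 7.01e-04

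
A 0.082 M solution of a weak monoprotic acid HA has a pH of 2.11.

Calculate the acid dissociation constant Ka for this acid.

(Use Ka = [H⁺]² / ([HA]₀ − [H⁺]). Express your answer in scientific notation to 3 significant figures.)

[H⁺] = 10^(−pH) = 10^(−2.11) = 7.762e-03 M. For HA ⇌ H⁺ + A⁻, Ka = [H⁺][A⁻]/[HA] = [H⁺]² / ([HA]₀ − [H⁺]) = (7.762e-03)² / (0.082 − 7.762e-03) = 8.12e-04.

K_a = 8.12e-04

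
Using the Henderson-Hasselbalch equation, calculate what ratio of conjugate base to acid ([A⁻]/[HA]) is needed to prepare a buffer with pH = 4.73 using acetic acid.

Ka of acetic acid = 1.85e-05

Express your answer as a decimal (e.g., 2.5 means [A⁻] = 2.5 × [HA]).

pKa = -log(1.85e-05) = 4.7328. pH = pKa + log([A⁻]/[HA]), so log([A⁻]/[HA]) = pH − pKa = 4.73 − 4.7328 = -0.0028. [A⁻]/[HA] = 10^(-0.0028) = 0.994

[A⁻]/[HA] = 0.994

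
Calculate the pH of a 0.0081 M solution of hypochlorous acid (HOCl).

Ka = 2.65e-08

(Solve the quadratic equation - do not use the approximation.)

x² + Ka×x - Ka×C = 0. Using quadratic formula: [H⁺] = 1.4638e-05

pH = 4.83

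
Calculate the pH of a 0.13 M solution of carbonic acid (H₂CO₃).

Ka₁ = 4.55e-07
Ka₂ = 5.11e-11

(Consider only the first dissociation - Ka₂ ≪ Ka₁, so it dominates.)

First dissociation dominates. From Ka₁ = [H⁺][HA⁻]/[H₂A], x² + Ka₁·x − Ka₁·C = 0 with C = 0.13 M and Ka₁ = 4.55e-07. Solving: [H⁺] = (−Ka₁ + √(Ka₁² + 4·Ka₁·C)) / 2 = 2.4298e-04 M. pH = -log(2.4298e-04) = 3.61.

pH = 3.61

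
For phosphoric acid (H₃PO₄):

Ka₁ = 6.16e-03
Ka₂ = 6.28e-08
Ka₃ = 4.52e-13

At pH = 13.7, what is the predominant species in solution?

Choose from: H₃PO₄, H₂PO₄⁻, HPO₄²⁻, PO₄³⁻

pKa₁ = 2.21, pKa₂ = 7.20, pKa₃ = 12.34. For a polyprotic acid the predominant species crosses at each pKa: below pKa_n the protonated form dominates, above it the deprotonated form does. At pH = 13.7, the predominant species is PO₄³⁻.

PO₄³⁻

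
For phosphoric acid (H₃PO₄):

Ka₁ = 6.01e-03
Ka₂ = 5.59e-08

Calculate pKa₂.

pKa₂ = -log(Ka₂) = -log(5.59e-08) = 7.25.

pK_{a2} = 7.25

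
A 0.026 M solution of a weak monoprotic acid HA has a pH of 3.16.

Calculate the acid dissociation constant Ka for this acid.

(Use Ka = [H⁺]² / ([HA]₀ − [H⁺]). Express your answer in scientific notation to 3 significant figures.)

[H⁺] = 10^(−pH) = 10^(−3.16) = 6.918e-04 M. For HA ⇌ H⁺ + A⁻, Ka = [H⁺][A⁻]/[HA] = [H⁺]² / ([HA]₀ − [H⁺]) = (6.918e-04)² / (0.026 − 6.918e-04) = 1.89e-05.

K_a = 1.89e-05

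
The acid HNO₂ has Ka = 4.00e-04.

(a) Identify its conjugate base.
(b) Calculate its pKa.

(a) The conjugate base is formed by removing one H⁺ from HNO₂, giving NO₂⁻. (b) pKa = -log(Ka) = -log(4.00e-04) = 3.40.

Conjugate base: NO₂⁻; pK_a = 3.40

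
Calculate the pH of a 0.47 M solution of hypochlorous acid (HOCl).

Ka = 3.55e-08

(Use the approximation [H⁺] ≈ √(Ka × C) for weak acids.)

[H⁺] = √(Ka × C) = √(3.55e-08 × 0.47) = 1.2917e-04. pH = -log(1.2917e-04)

pH = 3.89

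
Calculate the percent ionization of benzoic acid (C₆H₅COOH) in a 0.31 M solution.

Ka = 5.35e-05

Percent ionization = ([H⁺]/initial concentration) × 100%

Using Ka equilibrium: x² + Ka×x - Ka×C = 0. Solving: [H⁺] = 4.0458e-03. Percent = (4.0458e-03/0.31) × 100

Percent ionization = 1.31%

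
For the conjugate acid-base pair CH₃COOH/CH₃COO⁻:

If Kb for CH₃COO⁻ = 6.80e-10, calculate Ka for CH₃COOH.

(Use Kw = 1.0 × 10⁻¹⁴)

For a conjugate pair Ka × Kb = Kw, so Ka = Kw/Kb = 1.0 × 10⁻¹⁴ / 6.80e-10 = 1.47e-05.

K_a = 1.47e-05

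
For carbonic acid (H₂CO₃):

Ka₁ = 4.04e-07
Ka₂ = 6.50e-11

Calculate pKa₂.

pKa₂ = -log(Ka₂) = -log(6.50e-11) = 10.19.

pK_{a2} = 10.19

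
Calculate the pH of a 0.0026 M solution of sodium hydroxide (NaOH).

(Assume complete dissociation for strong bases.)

[OH⁻] = 0.0026 M for strong base. pOH = -log[OH⁻] = 2.59, pH = 14 - pOH

pH = 11.41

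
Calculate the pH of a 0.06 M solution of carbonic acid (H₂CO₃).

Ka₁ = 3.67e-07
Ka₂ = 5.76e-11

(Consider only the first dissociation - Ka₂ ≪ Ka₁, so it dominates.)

First dissociation dominates. From Ka₁ = [H⁺][HA⁻]/[H₂A], x² + Ka₁·x − Ka₁·C = 0 with C = 0.06 M and Ka₁ = 3.67e-07. Solving: [H⁺] = (−Ka₁ + √(Ka₁² + 4·Ka₁·C)) / 2 = 1.4821e-04 M. pH = -log(1.4821e-04) = 3.83.

pH = 3.83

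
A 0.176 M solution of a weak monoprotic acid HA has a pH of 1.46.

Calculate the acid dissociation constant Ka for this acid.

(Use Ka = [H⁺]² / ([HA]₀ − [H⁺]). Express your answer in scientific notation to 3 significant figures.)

[H⁺] = 10^(−pH) = 10^(−1.46) = 3.467e-02 M. For HA ⇌ H⁺ + A⁻, Ka = [H⁺][A⁻]/[HA] = [H⁺]² / ([HA]₀ − [H⁺]) = (3.467e-02)² / (0.176 − 3.467e-02) = 8.51e-03.

K_a = 8.51e-03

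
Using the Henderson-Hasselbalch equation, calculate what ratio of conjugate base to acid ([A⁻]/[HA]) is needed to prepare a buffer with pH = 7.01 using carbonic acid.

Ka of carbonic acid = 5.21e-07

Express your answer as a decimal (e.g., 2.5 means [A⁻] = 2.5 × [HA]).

pKa = -log(5.21e-07) = 6.2832. pH = pKa + log([A⁻]/[HA]), so log([A⁻]/[HA]) = pH − pKa = 7.01 − 6.2832 = 0.7268. [A⁻]/[HA] = 10^(0.7268) = 5.33

[A⁻]/[HA] = 5.33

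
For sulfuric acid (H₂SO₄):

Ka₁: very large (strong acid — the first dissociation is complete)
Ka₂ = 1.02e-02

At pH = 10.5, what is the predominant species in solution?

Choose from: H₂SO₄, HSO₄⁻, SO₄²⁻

The first dissociation is complete, so H₂SO₄ itself is never the predominant species in water; pKa₂ = -log(1.02e-02) = 1.99. For a polyprotic acid the predominant species crosses at each pKa: below pKa_n the protonated form dominates, above it the deprotonated form does. At pH = 10.5, the predominant species is SO₄²⁻.

SO₄²⁻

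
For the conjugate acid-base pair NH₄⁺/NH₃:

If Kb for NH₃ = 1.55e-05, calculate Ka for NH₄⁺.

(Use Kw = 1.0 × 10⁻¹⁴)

For a conjugate pair Ka × Kb = Kw, so Ka = Kw/Kb = 1.0 × 10⁻¹⁴ / 1.55e-05 = 6.45e-10.

K_a = 6.45e-10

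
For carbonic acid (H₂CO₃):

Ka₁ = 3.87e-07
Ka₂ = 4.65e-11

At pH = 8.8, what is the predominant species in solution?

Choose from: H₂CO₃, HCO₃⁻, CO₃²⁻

pKa₁ = 6.41, pKa₂ = 10.33. For a polyprotic acid the predominant species crosses at each pKa: below pKa_n the protonated form dominates, above it the deprotonated form does. At pH = 8.8, the predominant species is HCO₃⁻.

HCO₃⁻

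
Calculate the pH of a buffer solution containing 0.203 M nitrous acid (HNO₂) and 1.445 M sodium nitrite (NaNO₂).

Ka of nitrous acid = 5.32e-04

pKa = -log(5.32e-04) = 3.27. pH = pKa + log([A⁻]/[HA]) = 3.27 + log(1.445/0.203)

pH = 4.13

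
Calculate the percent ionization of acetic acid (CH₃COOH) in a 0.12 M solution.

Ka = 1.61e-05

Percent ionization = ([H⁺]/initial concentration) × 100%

Using Ka equilibrium: x² + Ka×x - Ka×C = 0. Solving: [H⁺] = 1.3819e-03. Percent = (1.3819e-03/0.12) × 100

Percent ionization = 1.15%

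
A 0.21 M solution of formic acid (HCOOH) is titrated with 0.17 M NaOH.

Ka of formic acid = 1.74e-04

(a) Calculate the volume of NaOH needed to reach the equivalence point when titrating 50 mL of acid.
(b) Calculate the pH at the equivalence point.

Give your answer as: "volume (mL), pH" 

moles acid = 0.21 × 50/1000 = 0.0105 mol; V_base = moles/0.17 × 1000 = 61.8 mL. At equivalence only the conjugate base is present: [A⁻] = 0.0105/0.112 = 9.3947e-02 M. Kb = Kw/Ka = 5.75e-11; [OH⁻] = √(Kb × [A⁻]) = 2.3236e-06; pOH = 5.63; pH = 14 - pOH = 8.37.

V = 61.8 mL, pH = 8.37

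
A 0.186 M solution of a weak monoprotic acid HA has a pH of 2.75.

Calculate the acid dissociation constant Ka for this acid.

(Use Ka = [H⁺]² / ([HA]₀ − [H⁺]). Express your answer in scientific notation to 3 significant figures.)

[H⁺] = 10^(−pH) = 10^(−2.75) = 1.778e-03 M. For HA ⇌ H⁺ + A⁻, Ka = [H⁺][A⁻]/[HA] = [H⁺]² / ([HA]₀ − [H⁺]) = (1.778e-03)² / (0.186 − 1.778e-03) = 1.72e-05.

K_a = 1.72e-05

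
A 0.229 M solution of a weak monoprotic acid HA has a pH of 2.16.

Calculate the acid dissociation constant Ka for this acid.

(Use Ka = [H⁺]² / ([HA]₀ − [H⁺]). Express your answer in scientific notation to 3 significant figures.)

[H⁺] = 10^(−pH) = 10^(−2.16) = 6.918e-03 M. For HA ⇌ H⁺ + A⁻, Ka = [H⁺][A⁻]/[HA] = [H⁺]² / ([HA]₀ − [H⁺]) = (6.918e-03)² / (0.229 − 6.918e-03) = 2.16e-04.

K_a = 2.16e-04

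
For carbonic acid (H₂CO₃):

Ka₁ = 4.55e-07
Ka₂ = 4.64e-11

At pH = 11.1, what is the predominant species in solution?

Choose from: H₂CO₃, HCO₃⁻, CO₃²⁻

pKa₁ = 6.34, pKa₂ = 10.33. For a polyprotic acid the predominant species crosses at each pKa: below pKa_n the protonated form dominates, above it the deprotonated form does. At pH = 11.1, the predominant species is CO₃²⁻.

CO₃²⁻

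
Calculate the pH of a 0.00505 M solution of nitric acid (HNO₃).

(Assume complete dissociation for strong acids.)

[H⁺] = 0.00505 M for strong acid. pH = -log[H⁺] = -log(0.00505)

pH = 2.30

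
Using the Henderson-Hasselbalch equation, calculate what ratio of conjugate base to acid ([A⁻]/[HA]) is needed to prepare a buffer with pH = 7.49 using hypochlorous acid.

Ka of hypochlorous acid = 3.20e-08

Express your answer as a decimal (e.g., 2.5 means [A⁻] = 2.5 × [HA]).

pKa = -log(3.20e-08) = 7.4949. pH = pKa + log([A⁻]/[HA]), so log([A⁻]/[HA]) = pH − pKa = 7.49 − 7.4949 = -0.0049. [A⁻]/[HA] = 10^(-0.0049) = 0.989

[A⁻]/[HA] = 0.989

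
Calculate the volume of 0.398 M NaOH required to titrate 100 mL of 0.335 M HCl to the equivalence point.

At equivalence: moles acid = moles base. moles HCl = 0.335 × 100/1000 = 0.0335 mol. V_base = moles / 0.398 × 1000 = 84.2 mL.

V_{base} = 84.2 mL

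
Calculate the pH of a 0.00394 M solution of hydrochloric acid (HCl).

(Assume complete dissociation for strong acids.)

[H⁺] = 0.00394 M for strong acid. pH = -log[H⁺] = -log(0.00394)

pH = 2.40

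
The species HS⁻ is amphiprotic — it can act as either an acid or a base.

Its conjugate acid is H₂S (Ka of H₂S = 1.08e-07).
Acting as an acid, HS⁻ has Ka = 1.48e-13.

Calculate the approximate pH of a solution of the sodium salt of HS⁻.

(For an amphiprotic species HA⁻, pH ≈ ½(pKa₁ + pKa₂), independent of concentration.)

pKa₁ = -log(1.08e-07) = 6.97; pKa₂ = -log(1.48e-13) = 12.83. For an amphiprotic species, pH ≈ ½(pKa₁ + pKa₂) = ½(6.97 + 12.83) = 9.90.

pH = 9.90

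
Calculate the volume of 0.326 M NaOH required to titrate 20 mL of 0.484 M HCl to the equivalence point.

At equivalence: moles acid = moles base. moles HCl = 0.484 × 20/1000 = 0.00968 mol. V_base = moles / 0.326 × 1000 = 29.7 mL.

V_{base} = 29.7 mL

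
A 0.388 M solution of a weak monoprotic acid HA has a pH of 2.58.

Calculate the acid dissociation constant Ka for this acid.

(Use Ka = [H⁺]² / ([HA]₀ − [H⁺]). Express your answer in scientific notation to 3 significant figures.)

[H⁺] = 10^(−pH) = 10^(−2.58) = 2.630e-03 M. For HA ⇌ H⁺ + A⁻, Ka = [H⁺][A⁻]/[HA] = [H⁺]² / ([HA]₀ − [H⁺]) = (2.630e-03)² / (0.388 − 2.630e-03) = 1.80e-05.

K_a = 1.80e-05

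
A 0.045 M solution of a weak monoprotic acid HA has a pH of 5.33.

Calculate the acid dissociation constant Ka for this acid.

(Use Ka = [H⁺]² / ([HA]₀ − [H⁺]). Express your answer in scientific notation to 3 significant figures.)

[H⁺] = 10^(−pH) = 10^(−5.33) = 4.677e-06 M. For HA ⇌ H⁺ + A⁻, Ka = [H⁺][A⁻]/[HA] = [H⁺]² / ([HA]₀ − [H⁺]) = (4.677e-06)² / (0.045 − 4.677e-06) = 4.86e-10.

K_a = 4.86e-10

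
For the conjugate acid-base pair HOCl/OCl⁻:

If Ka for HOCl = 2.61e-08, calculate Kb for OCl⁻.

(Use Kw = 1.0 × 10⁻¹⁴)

For a conjugate pair Ka × Kb = Kw, so Kb = Kw/Ka = 1.0 × 10⁻¹⁴ / 2.61e-08 = 3.83e-07.

K_b = 3.83e-07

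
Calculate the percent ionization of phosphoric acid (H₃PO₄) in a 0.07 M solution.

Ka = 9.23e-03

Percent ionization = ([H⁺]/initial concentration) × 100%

Using Ka equilibrium: x² + Ka×x - Ka×C = 0. Solving: [H⁺] = 2.1219e-02. Percent = (2.1219e-02/0.07) × 100

Percent ionization = 30.3%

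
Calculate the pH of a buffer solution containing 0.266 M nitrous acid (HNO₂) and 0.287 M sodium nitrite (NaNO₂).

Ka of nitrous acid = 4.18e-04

pKa = -log(4.18e-04) = 3.38. pH = pKa + log([A⁻]/[HA]) = 3.38 + log(0.287/0.266)

pH = 3.41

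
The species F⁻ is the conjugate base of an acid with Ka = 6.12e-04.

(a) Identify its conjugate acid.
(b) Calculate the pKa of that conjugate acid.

(a) The conjugate acid is formed by adding one H⁺ to F⁻, giving HF. (b) pKa = -log(Ka) = -log(6.12e-04) = 3.21.

Conjugate acid: HF; pK_a = 3.21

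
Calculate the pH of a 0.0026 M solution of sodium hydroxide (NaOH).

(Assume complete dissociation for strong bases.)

[OH⁻] = 0.0026 M for strong base. pOH = -log[OH⁻] = 2.59, pH = 14 - pOH

pH = 11.41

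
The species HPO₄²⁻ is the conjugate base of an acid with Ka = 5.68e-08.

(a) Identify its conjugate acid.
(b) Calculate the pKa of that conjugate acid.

(a) The conjugate acid is formed by adding one H⁺ to HPO₄²⁻, giving H₂PO₄⁻. (b) pKa = -log(Ka) = -log(5.68e-08) = 7.25.

Conjugate acid: H₂PO₄⁻; pK_a = 7.25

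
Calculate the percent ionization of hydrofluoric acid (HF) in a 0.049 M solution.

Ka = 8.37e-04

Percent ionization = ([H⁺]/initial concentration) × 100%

Using Ka equilibrium: x² + Ka×x - Ka×C = 0. Solving: [H⁺] = 5.9993e-03. Percent = (5.9993e-03/0.049) × 100

Percent ionization = 12.2%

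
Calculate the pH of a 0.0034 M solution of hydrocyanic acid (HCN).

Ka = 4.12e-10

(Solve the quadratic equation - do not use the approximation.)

x² + Ka×x - Ka×C = 0. Using quadratic formula: [H⁺] = 1.1833e-06

pH = 5.93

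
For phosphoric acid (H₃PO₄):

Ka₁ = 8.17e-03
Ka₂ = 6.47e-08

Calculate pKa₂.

pKa₂ = -log(Ka₂) = -log(6.47e-08) = 7.19.

pK_{a2} = 7.19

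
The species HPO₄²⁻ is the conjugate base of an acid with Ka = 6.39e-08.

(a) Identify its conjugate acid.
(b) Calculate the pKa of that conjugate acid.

(a) The conjugate acid is formed by adding one H⁺ to HPO₄²⁻, giving H₂PO₄⁻. (b) pKa = -log(Ka) = -log(6.39e-08) = 7.19.

Conjugate acid: H₂PO₄⁻; pK_a = 7.19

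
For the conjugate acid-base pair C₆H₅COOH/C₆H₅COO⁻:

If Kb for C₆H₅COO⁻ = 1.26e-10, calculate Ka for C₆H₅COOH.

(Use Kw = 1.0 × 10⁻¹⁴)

For a conjugate pair Ka × Kb = Kw, so Ka = Kw/Kb = 1.0 × 10⁻¹⁴ / 1.26e-10 = 7.94e-05.

K_a = 7.94e-05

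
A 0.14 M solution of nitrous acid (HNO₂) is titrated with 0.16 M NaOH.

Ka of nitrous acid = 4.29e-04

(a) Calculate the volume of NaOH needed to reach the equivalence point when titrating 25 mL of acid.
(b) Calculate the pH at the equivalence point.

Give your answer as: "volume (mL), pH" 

moles acid = 0.14 × 25/1000 = 0.0035 mol; V_base = moles/0.16 × 1000 = 21.9 mL. At equivalence only the conjugate base is present: [A⁻] = 0.0035/0.047 = 7.4667e-02 M. Kb = Kw/Ka = 2.33e-11; [OH⁻] = √(Kb × [A⁻]) = 1.3193e-06; pOH = 5.88; pH = 14 - pOH = 8.12.

V = 21.9 mL, pH = 8.12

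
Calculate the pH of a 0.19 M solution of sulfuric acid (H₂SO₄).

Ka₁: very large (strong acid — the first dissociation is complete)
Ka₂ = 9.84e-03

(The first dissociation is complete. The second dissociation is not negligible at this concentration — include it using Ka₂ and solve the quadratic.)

First dissociation is complete: [H⁺]₀ = [HSO₄⁻]₀ = C = 0.19 M. Second dissociation HSO₄⁻ ⇌ H⁺ + SO₄²⁻: let x = [SO₄²⁻]. Ka₂ = (C + x)·x / (C − x) = 9.84e-03 → x² + (C + Ka₂)·x − Ka₂·C = 0 → x² + 0.19984·x − 1.870e-03 = 0. x = (−0.19984 + √(0.19984² + 4 × 1.870e-03)) / 2 = 8.9543e-03 M. [H⁺] = C + x = 0.19 + 8.9543e-03 = 1.9895e-01 M. pH = -log(1.9895e-01) = 0.70.

pH = 0.70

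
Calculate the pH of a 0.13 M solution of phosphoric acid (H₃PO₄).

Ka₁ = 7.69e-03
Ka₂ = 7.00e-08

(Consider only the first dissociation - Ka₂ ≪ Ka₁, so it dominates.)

First dissociation dominates. From Ka₁ = [H⁺][HA⁻]/[H₂A], x² + Ka₁·x − Ka₁·C = 0 with C = 0.13 M and Ka₁ = 7.69e-03. Solving: [H⁺] = (−Ka₁ + √(Ka₁² + 4·Ka₁·C)) / 2 = 2.8006e-02 M. pH = -log(2.8006e-02) = 1.55.

pH = 1.55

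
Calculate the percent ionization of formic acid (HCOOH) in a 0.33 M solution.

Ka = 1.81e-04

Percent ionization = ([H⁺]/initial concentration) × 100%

Using Ka equilibrium: x² + Ka×x - Ka×C = 0. Solving: [H⁺] = 7.6385e-03. Percent = (7.6385e-03/0.33) × 100

Percent ionization = 2.31%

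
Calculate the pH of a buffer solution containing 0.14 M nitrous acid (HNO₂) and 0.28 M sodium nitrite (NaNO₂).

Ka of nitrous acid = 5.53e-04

pKa = -log(5.53e-04) = 3.26. pH = pKa + log([A⁻]/[HA]) = 3.26 + log(0.28/0.14)

pH = 3.56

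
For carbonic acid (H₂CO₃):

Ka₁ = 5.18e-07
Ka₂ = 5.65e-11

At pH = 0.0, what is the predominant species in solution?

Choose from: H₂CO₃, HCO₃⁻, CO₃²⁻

pKa₁ = 6.29, pKa₂ = 10.25. For a polyprotic acid the predominant species crosses at each pKa: below pKa_n the protonated form dominates, above it the deprotonated form does. At pH = 0.0, the predominant species is H₂CO₃.

H₂CO₃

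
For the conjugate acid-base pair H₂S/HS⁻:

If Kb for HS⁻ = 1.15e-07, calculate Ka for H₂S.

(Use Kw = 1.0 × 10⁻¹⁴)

For a conjugate pair Ka × Kb = Kw, so Ka = Kw/Kb = 1.0 × 10⁻¹⁴ / 1.15e-07 = 8.70e-08.

K_a = 8.70e-08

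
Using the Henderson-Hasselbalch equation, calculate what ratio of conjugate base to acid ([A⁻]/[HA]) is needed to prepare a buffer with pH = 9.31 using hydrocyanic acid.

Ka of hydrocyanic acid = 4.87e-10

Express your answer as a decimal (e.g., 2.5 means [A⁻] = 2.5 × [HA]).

pKa = -log(4.87e-10) = 9.3125. pH = pKa + log([A⁻]/[HA]), so log([A⁻]/[HA]) = pH − pKa = 9.31 − 9.3125 = -0.0025. [A⁻]/[HA] = 10^(-0.0025) = 0.994

[A⁻]/[HA] = 0.994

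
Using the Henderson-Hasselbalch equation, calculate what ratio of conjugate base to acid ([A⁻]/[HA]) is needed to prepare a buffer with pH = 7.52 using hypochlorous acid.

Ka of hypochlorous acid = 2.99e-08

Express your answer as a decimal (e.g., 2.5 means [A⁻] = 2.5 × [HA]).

pKa = -log(2.99e-08) = 7.5243. pH = pKa + log([A⁻]/[HA]), so log([A⁻]/[HA]) = pH − pKa = 7.52 − 7.5243 = -0.0043. [A⁻]/[HA] = 10^(-0.0043) = 0.990

[A⁻]/[HA] = 0.990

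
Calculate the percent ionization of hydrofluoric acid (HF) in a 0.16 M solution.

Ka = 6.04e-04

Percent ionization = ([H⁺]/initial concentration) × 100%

Using Ka equilibrium: x² + Ka×x - Ka×C = 0. Solving: [H⁺] = 9.5332e-03. Percent = (9.5332e-03/0.16) × 100

Percent ionization = 5.96%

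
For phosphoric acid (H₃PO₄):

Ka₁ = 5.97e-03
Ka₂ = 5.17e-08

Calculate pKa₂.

pKa₂ = -log(Ka₂) = -log(5.17e-08) = 7.29.

pK_{a2} = 7.29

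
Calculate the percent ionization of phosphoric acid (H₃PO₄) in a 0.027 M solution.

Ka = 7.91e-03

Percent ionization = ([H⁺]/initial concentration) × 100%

Using Ka equilibrium: x² + Ka×x - Ka×C = 0. Solving: [H⁺] = 1.1185e-02. Percent = (1.1185e-02/0.027) × 100

Percent ionization = 41.4%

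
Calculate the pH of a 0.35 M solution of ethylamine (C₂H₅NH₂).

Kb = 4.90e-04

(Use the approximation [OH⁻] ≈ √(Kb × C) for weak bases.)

[OH⁻] = √(Kb × C) = √(4.90e-04 × 0.35) = 1.3096e-02. pOH = 1.88, pH = 14 - pOH

pH = 12.12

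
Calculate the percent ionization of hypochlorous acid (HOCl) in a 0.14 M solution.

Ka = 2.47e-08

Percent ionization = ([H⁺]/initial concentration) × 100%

Using Ka equilibrium: x² + Ka×x - Ka×C = 0. Solving: [H⁺] = 5.8792e-05. Percent = (5.8792e-05/0.14) × 100

Percent ionization = 0.042%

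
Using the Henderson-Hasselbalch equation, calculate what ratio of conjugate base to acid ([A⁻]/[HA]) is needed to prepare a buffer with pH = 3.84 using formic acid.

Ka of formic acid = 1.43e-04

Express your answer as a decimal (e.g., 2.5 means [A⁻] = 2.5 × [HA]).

pKa = -log(1.43e-04) = 3.8447. pH = pKa + log([A⁻]/[HA]), so log([A⁻]/[HA]) = pH − pKa = 3.84 − 3.8447 = -0.0047. [A⁻]/[HA] = 10^(-0.0047) = 0.989

[A⁻]/[HA] = 0.989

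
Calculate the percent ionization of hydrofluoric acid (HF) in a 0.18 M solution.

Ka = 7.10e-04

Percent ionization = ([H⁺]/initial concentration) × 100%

Using Ka equilibrium: x² + Ka×x - Ka×C = 0. Solving: [H⁺] = 1.0955e-02. Percent = (1.0955e-02/0.18) × 100

Percent ionization = 6.09%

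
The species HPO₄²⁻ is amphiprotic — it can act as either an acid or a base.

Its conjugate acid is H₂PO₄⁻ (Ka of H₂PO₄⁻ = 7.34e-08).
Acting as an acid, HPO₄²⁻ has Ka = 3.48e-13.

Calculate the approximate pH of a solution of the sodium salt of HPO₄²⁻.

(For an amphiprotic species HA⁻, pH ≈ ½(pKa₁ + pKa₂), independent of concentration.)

pKa₁ = -log(7.34e-08) = 7.13; pKa₂ = -log(3.48e-13) = 12.46. For an amphiprotic species, pH ≈ ½(pKa₁ + pKa₂) = ½(7.13 + 12.46) = 9.80.

pH = 9.80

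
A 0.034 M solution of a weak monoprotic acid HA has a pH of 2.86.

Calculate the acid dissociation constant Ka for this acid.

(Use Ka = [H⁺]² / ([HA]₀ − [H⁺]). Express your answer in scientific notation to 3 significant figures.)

[H⁺] = 10^(−pH) = 10^(−2.86) = 1.380e-03 M. For HA ⇌ H⁺ + A⁻, Ka = [H⁺][A⁻]/[HA] = [H⁺]² / ([HA]₀ − [H⁺]) = (1.380e-03)² / (0.034 − 1.380e-03) = 5.84e-05.

K_a = 5.84e-05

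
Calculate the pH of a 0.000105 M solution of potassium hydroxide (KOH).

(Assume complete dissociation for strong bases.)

[OH⁻] = 0.000105 M for strong base. pOH = -log[OH⁻] = 3.98, pH = 14 - pOH

pH = 10.02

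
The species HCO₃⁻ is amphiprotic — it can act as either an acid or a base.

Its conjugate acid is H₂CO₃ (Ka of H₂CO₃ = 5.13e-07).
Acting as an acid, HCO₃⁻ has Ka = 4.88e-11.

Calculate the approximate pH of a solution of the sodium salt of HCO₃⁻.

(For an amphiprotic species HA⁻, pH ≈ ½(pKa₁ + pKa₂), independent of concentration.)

pKa₁ = -log(5.13e-07) = 6.29; pKa₂ = -log(4.88e-11) = 10.31. For an amphiprotic species, pH ≈ ½(pKa₁ + pKa₂) = ½(6.29 + 10.31) = 8.30.

pH = 8.30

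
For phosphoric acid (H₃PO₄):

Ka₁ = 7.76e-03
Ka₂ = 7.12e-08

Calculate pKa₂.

pKa₂ = -log(Ka₂) = -log(7.12e-08) = 7.15.

pK_{a2} = 7.15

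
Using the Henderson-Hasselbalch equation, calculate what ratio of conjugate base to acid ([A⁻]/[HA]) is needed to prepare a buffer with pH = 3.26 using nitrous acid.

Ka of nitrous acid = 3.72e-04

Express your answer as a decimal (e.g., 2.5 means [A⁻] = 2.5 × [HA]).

pKa = -log(3.72e-04) = 3.4295. pH = pKa + log([A⁻]/[HA]), so log([A⁻]/[HA]) = pH − pKa = 3.26 − 3.4295 = -0.1695. [A⁻]/[HA] = 10^(-0.1695) = 0.677

[A⁻]/[HA] = 0.677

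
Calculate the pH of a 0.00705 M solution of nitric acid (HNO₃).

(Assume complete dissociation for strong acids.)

[H⁺] = 0.00705 M for strong acid. pH = -log[H⁺] = -log(0.00705)

pH = 2.15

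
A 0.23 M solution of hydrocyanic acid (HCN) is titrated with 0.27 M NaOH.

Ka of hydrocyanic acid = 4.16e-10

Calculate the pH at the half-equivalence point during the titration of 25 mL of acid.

At half-equivalence [HA] = [A⁻], so Henderson-Hasselbalch gives pH = pKa = -log(4.16e-10) = 9.38.

pH = pKa = 9.38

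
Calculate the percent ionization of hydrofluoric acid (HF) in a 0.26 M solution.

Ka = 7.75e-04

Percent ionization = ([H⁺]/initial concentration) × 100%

Using Ka equilibrium: x² + Ka×x - Ka×C = 0. Solving: [H⁺] = 1.3813e-02. Percent = (1.3813e-02/0.26) × 100

Percent ionization = 5.31%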